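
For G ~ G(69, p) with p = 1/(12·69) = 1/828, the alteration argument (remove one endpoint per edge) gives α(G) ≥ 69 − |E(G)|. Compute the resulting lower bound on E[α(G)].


E[|E(G)|] = C(69, 2)·p = 2346 · (1/828) = 17/6.
E[α(G)] ≥ n − E[|E(G)|] = 69 − 17/6 = 397/6.
Numerically: ≈ 66.16667.
(This is only a lower bound; the true E[α(G)] may be larger.)

E[α(G)] ≥ 397/6 ≈ 66.16667.


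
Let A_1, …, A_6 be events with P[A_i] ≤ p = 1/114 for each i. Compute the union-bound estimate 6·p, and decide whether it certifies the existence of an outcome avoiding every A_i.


Union bound: P[∪_{i=1}^{6} A_i] ≤ Σ_i P[A_i] ≤ 6·p = 6·(1/114) = 1/19.
Numerically: 1/19 ≈ 0.0526316.
Is 1/19 < 1? YES.
Since P[∪ A_i] ≤ 1/19 < 1, the complement has P[∩ A_i^c] ≥ 1 − 1/19 = 18/19 > 0, so some outcome avoids every A_i.

6·p = 1/19 ≈ 0.0526316; existence CERTIFIED by the union bound.


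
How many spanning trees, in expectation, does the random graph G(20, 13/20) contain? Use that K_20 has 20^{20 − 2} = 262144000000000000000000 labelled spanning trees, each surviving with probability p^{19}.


K_20 has 20^{20 − 2} = 262144000000000000000000 labelled spanning trees.
For each such spanning tree H, let X_H = 1 if all 19 edges of H are present in G. Then P[X_H = 1] = p^{19} = (13/20)^{19} = 1461920290375446110677/5242880000000000000000000.
By linearity of expectation: E[X] = Σ_H E[X_H] = 262144000000000000000000 · p^{19} = 262144000000000000000000 · 1461920290375446110677/5242880000000000000000000 = 1461920290375446110677/20.
Numerically: E[X] ≈ 7.31e+19.

E[X] = 262144000000000000000000 · (13/20)^{19} = 1461920290375446110677/20 ≈ 7.31e+19.


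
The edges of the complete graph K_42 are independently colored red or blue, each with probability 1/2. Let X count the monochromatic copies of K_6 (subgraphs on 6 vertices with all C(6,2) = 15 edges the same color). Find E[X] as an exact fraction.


Let X = Σ_S X_S over the C(42, 6) = 5245786 subsets S of size 6, where X_S = 1 if the K_6 on S is monochromatic.
For a fixed S, the K_6 on S has C(6, 2) = 15 edges. P[all 15 edges red] = (1/2)^15, and likewise for blue, so P[monochromatic] = 2·(1/2)^15 = 2^{1 − 15} = 1/16384.
Summing: E[X] = C(42, 6) · 2^{1 − 15} = 5245786 · 1/16384 = 2622893/8192.
Numerically: E[X] ≈ 320.177368.

E[X] = C(42,6)·2^(1−C(6,2)) = 2622893/8192 ≈ 320.177368.


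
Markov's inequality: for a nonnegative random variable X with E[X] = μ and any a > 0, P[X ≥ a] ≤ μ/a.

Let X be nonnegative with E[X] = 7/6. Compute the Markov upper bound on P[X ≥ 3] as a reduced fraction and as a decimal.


μ = E[X] = 7/6, a = 3.
Markov: P[X ≥ 3] ≤ μ/a = (7/6)/3 = 7/18.
Numerically: ≈ 0.38889.
(Since a = 3 > μ = 1.16667, the bound 7/18 is < 1 and informative.)

P[X ≥ 3] ≤ 7/18 ≈ 0.38889.


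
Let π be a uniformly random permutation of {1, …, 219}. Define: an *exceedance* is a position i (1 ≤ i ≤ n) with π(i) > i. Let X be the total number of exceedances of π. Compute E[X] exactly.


Write X = Σ_{i=1}^{219} X_i, where X_i = 1_{π(i) > i}.
For each fixed i, π(i) is uniform over {1, …, 219} (marginal of a uniform permutation), so P[π(i) > i] = (n − i)/n. Summing: Σ_{i=1}^{219} (n − i)/n = (0 + 1 + … + 218)/219 = 219(219 − 1)/(2·219) = (219 − 1)/2.
Hence E[X] = Σ_{i=1}^{219} (219 − i)/219 = 109 ≈ 109.0000.

E[X] = 109 = 109.0000.


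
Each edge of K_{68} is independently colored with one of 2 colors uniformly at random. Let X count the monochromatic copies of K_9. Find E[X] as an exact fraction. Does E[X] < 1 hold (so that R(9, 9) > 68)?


E[X] = C(68, 9) · 2^{1 − 36} = 49280065120 · 2^{−35} = 49280065120/34359738368.
As a reduced fraction: E[X] = 1540002035/1073741824 ≈ 1.434.
Is E[X] < 1? NO.
Since E[X] ≥ 1, the first-moment bound is inconclusive at n = 68; it does NOT by itself certify R(9, 9) > 68.

E[X] = 1540002035/1073741824 ≈ 1.434; E[X] ≥ 1; first-moment method inconclusive here.


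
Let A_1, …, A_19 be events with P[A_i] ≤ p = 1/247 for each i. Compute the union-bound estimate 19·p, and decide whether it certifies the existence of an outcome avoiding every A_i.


Union bound: P[∪_{i=1}^{19} A_i] ≤ Σ_i P[A_i] ≤ 19·p = 19·(1/247) = 1/13.
Numerically: 1/13 ≈ 0.076923.
Is 1/13 < 1? YES.
Since P[∪ A_i] ≤ 1/13 < 1, the complement has P[∩ A_i^c] ≥ 1 − 1/13 = 12/13 > 0, so some outcome avoids every A_i.

19·p = 1/13 ≈ 0.076923; existence CERTIFIED by the union bound.


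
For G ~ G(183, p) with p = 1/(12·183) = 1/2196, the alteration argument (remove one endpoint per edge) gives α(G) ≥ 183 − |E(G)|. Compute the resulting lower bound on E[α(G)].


E[|E(G)|] = C(183, 2)·p = 16653 · (1/2196) = 91/12.
E[α(G)] ≥ n − E[|E(G)|] = 183 − 91/12 = 2105/12.
Numerically: ≈ 175.4167.
(This is only a lower bound; the true E[α(G)] may be larger.)

E[α(G)] ≥ 2105/12 ≈ 175.4167.


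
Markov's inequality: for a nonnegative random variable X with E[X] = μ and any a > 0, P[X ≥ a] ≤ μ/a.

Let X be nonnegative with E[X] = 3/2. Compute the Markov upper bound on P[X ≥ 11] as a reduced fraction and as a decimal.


μ = E[X] = 3/2, a = 11.
Markov: P[X ≥ 11] ≤ μ/a = (3/2)/11 = 3/22.
Numerically: ≈ 0.136.
(Since a = 11 > μ = 1.500, the bound 3/22 is < 1 and informative.)

P[X ≥ 11] ≤ 3/22 ≈ 0.136.


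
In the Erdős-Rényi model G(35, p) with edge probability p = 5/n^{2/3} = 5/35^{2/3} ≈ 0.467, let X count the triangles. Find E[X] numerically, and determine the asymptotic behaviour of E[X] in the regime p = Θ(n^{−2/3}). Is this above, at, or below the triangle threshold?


Number of potential triangles: C(35, 3) = 6545.
Each occurs with probability p³ ≈ (0.467)³ ≈ 1.02041e-01.
By linearity: E[X] = C(35, 3)·p³ ≈ 6545 · 1.02041e-01 ≈ 667.857.
Since α = 2/3 < 1, p = c/n^{2/3} ≫ 1/n is above the triangle threshold p ~ 1/n. Asymptotically E[X] ~ (c³/6)·n^{3(1−α)} = (5³/6)·n^{1} → ∞; triangles are abundant w.h.p.

E[X] ≈ 667.857; in regime p = Θ(1/n^{2/3}) E[X] diverges (above the triangle threshold p ~ 1/n).


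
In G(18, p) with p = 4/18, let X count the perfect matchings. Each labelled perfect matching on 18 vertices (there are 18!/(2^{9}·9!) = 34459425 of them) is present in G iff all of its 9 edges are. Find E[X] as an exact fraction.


K_18 has 18!/(2^{9}·9!) = 34459425 labelled perfect matchings.
For each such perfect matching H, let X_H = 1 if all 9 edges of H are present in G. Then P[X_H = 1] = p^{9} = (2/9)^{9} = 512/387420489.
By linearity of expectation: E[X] = Σ_H E[X_H] = 34459425 · p^{9} = 34459425 · 512/387420489 = 217817600/4782969.
Numerically: E[X] ≈ 45.54.

E[X] = 34459425 · (2/9)^{9} = 217817600/4782969 ≈ 45.54.


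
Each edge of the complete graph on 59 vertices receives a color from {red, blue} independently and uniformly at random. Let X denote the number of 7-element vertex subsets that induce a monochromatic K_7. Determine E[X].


Let X = Σ_S X_S over the C(59, 7) = 341149446 subsets S of size 7, where X_S = 1 if the K_7 on S is monochromatic.
For a fixed S, the K_7 on S has C(7, 2) = 21 edges. P[all 21 edges red] = (1/2)^21, and likewise for blue, so P[monochromatic] = 2·(1/2)^21 = 2^{1 − 21} = 1/1048576.
By linearity of expectation: E[X] = C(59, 7) · 2^{1 − 21} = 341149446 · 1/1048576 = 170574723/524288.
Numerically: E[X] ≈ 325.345465.

E[X] = C(59,7)·2^(1−C(7,2)) = 170574723/524288 ≈ 325.345465.


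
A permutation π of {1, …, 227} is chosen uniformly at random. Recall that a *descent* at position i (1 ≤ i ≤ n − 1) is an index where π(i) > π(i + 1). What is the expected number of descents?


Write X = Σ X_I over i = 1, …, 226, with X_I the indicator of one descent.
There are 226 indicators.
For each fixed i, the pair (π(i), π(i+1)) is a uniformly random ordered pair of distinct values from {1, …, 227}; by symmetry P[π(i) > π(i+1)] = 1/2.
By linearity: E[X] = 226 · (1/2) = (227 − 1) · (1/2) = 113 ≈ 113.0000.

E[X] = 113 = 113.0000.


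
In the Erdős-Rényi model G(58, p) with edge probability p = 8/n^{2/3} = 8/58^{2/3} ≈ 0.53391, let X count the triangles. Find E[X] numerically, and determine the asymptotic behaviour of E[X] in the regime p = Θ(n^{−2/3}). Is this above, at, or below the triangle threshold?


Number of potential triangles: C(58, 3) = 30856.
Each occurs with probability p³ ≈ (0.53391)³ ≈ 1.5219976e-01.
By linearity: E[X] = C(58, 3)·p³ ≈ 30856 · 1.5219976e-01 ≈ 4696.27586.
Since α = 2/3 < 1, p = c/n^{2/3} ≫ 1/n is above the triangle threshold p ~ 1/n. Asymptotically E[X] ~ (c³/6)·n^{3(1−α)} = (8³/6)·n^{1} → ∞; triangles are abundant w.h.p.

E[X] ≈ 4696.27586; in regime p = Θ(1/n^{2/3}) E[X] diverges (above the triangle threshold p ~ 1/n).


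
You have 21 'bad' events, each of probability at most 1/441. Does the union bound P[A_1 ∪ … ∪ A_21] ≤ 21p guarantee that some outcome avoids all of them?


Union bound: P[∪_{i=1}^{21} A_i] ≤ Σ_i P[A_i] ≤ 21·p = 21·(1/441) = 1/21.
Numerically: 1/21 ≈ 0.048.
Is 1/21 < 1? YES.
Since P[∪ A_i] ≤ 1/21 < 1, the complement has P[∩ A_i^c] ≥ 1 − 1/21 = 20/21 > 0, so some outcome avoids every A_i.

21·p = 1/21 ≈ 0.048; existence CERTIFIED by the union bound.


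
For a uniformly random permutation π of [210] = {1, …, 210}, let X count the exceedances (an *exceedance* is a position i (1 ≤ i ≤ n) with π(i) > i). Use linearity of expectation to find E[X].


Write X = Σ_{i=1}^{210} X_i, where X_i = 1_{π(i) > i}.
For each fixed i, π(i) is uniform over {1, …, 210} (marginal of a uniform permutation), so P[π(i) > i] = (n − i)/n. Summing: Σ_{i=1}^{210} (n − i)/n = (0 + 1 + … + 209)/210 = 210(210 − 1)/(2·210) = (210 − 1)/2.
Hence E[X] = Σ_{i=1}^{210} (210 − i)/210 = 209/2 ≈ 104.5000.

E[X] = 209/2 = 104.5000.


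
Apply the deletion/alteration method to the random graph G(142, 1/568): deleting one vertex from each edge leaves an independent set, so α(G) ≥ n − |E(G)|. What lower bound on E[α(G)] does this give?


E[|E(G)|] = C(142, 2)·p = 10011 · (1/568) = 141/8.
E[α(G)] ≥ n − E[|E(G)|] = 142 − 141/8 = 995/8.
Numerically: ≈ 124.375000.
(This is only a lower bound; the true E[α(G)] may be larger.)

E[α(G)] ≥ 995/8 ≈ 124.375000.


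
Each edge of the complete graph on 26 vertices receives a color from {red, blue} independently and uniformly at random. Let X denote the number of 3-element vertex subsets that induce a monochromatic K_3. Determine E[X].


Let X = Σ_S X_S over the C(26, 3) = 2600 subsets S of size 3, where X_S = 1 if the K_3 on S is monochromatic.
For a fixed S, the K_3 on S has C(3, 2) = 3 edges. P[all 3 edges red] = (1/2)^3, and likewise for blue, so P[monochromatic] = 2·(1/2)^3 = 2^{1 − 3} = 1/4.
By linearity: E[X] = C(26, 3) · 2^{1 − 3} = 2600 · 1/4 = 650.
Numerically: E[X] ≈ 650.0000.

E[X] = C(26,3)·2^(1−C(3,2)) = 650 ≈ 650.0000.


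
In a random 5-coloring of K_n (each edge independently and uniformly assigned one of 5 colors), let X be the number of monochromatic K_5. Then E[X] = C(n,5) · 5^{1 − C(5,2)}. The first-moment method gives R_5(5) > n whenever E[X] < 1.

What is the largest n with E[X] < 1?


We need C(n, 5) · 5^{1 − 10} < 1, i.e. C(n, 5) < 5^{10 − 1} = 1953125.
Check values of n near the boundary:
  n = 43: C(43, 5) = 962598; 962598 < 1953125? YES
  n = 44: C(44, 5) = 1086008; 1086008 < 1953125? YES
  n = 45: C(45, 5) = 1221759; 1221759 < 1953125? YES
  n = 46: C(46, 5) = 1370754; 1370754 < 1953125? YES
  n = 47: C(47, 5) = 1533939; 1533939 < 1953125? YES
  n = 48: C(48, 5) = 1712304; 1712304 < 1953125? YES
  n = 49: C(49, 5) = 1906884; 1906884 < 1953125? YES
  n = 50: C(50, 5) = 2118760; 2118760 < 1953125? NO
  n = 51: C(51, 5) = 2349060; 2349060 < 1953125? NO
The largest n with C(n, 5) < 1953125 is n = 49 (where E[X] = 1906884/1953125 ≈ 0.976). Hence R_5(5) > 49, i.e. R_5(5) ≥ 50.

Largest n = 49; hence R_5(5) > 49.


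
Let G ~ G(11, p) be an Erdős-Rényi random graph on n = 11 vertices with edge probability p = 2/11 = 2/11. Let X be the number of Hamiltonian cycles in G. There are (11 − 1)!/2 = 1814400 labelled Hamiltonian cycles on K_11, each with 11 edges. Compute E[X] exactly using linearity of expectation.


K_11 has (11 − 1)!/2 = 1814400 labelled Hamiltonian cycles.
For each such Hamiltonian cycle H, let X_H = 1 if all 11 edges of H are present in G. Then P[X_H = 1] = p^{11} = (2/11)^{11} = 2048/285311670611.
Summing the indicators: E[X] = Σ_H E[X_H] = 1814400 · p^{11} = 1814400 · 2048/285311670611 = 3715891200/285311670611.
Numerically: E[X] ≈ 0.01302.

E[X] = 1814400 · (2/11)^{11} = 3715891200/285311670611 ≈ 0.01302.


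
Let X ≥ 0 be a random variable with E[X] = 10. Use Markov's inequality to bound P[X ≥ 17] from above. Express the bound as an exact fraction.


μ = E[X] = 10, a = 17.
Markov: P[X ≥ 17] ≤ μ/a = (10)/17 = 10/17.
Numerically: ≈ 0.58824.
(Since a = 17 > μ = 10.00000, the bound 10/17 is < 1 and informative.)

P[X ≥ 17] ≤ 10/17 ≈ 0.58824.


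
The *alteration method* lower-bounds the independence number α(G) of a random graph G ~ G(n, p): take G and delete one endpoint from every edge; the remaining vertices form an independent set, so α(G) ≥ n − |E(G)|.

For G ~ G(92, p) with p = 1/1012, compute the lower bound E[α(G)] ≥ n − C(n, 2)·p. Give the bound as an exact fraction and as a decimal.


E[|E(G)|] = C(92, 2)·p = 4186 · (1/1012) = 91/22.
E[α(G)] ≥ n − E[|E(G)|] = 92 − 91/22 = 1933/22.
Numerically: ≈ 87.86364.
(This is only a lower bound; the true E[α(G)] may be larger.)

E[α(G)] ≥ 1933/22 ≈ 87.86364.


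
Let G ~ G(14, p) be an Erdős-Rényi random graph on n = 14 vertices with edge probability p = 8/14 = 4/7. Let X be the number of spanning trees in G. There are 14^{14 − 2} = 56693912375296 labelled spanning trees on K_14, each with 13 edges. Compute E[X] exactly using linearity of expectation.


K_14 has 14^{14 − 2} = 56693912375296 labelled spanning trees.
For each such spanning tree H, let X_H = 1 if all 13 edges of H are present in G. Then P[X_H = 1] = p^{13} = (4/7)^{13} = 67108864/96889010407.
Summing the indicators: E[X] = Σ_H E[X_H] = 56693912375296 · p^{13} = 56693912375296 · 67108864/96889010407 = 274877906944/7.
Numerically: E[X] ≈ 3.92683e+10.

E[X] = 56693912375296 · (4/7)^{13} = 274877906944/7 ≈ 3.92683e+10.


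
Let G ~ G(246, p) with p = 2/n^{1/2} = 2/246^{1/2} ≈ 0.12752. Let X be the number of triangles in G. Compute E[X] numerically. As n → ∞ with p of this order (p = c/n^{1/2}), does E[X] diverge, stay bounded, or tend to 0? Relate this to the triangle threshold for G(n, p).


Number of potential triangles: C(246, 3) = 2450980.
Each occurs with probability p³ ≈ (0.12752)³ ≈ 2.0734202e-03.
By linearity: E[X] = C(246, 3)·p³ ≈ 2450980 · 2.0734202e-03 ≈ 5081.91145.
Since α = 1/2 < 1, p = c/n^{1/2} ≫ 1/n is above the triangle threshold p ~ 1/n. Asymptotically E[X] ~ (c³/6)·n^{3(1−α)} = (2³/6)·n^{1.5} → ∞; triangles are abundant w.h.p.

E[X] ≈ 5081.91145; in regime p = Θ(1/n^{1/2}) E[X] diverges (above the triangle threshold p ~ 1/n).


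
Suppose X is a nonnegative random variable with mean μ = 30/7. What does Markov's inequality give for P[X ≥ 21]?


μ = E[X] = 30/7, a = 21.
Markov: P[X ≥ 21] ≤ μ/a = (30/7)/21 = 10/49.
Numerically: ≈ 0.20408.
(Since a = 21 > μ = 4.28571, the bound 10/49 is < 1 and informative.)

P[X ≥ 21] ≤ 10/49 ≈ 0.20408.


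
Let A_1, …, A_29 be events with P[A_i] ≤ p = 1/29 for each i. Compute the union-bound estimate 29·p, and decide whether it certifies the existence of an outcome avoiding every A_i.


Union bound: P[∪_{i=1}^{29} A_i] ≤ Σ_i P[A_i] ≤ 29·p = 29·(1/29) = 1.
Numerically: 1 ≈ 1.000.
Is 1 < 1? NO.
Since the bound 1 is ≥ 1, the union bound is uninformative here; it does NOT by itself certify existence.

29·p = 1 ≈ 1.000; existence NOT certified by the union bound.


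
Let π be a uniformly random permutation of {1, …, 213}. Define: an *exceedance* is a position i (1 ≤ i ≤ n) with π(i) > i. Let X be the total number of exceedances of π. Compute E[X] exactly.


Write X = Σ_{i=1}^{213} X_i, where X_i = 1_{π(i) > i}.
For each fixed i, π(i) is uniform over {1, …, 213} (marginal of a uniform permutation), so P[π(i) > i] = (n − i)/n. Summing: Σ_{i=1}^{213} (n − i)/n = (0 + 1 + … + 212)/213 = 213(213 − 1)/(2·213) = (213 − 1)/2.
Hence E[X] = Σ_{i=1}^{213} (213 − i)/213 = 106 ≈ 106.00000.

E[X] = 106 = 106.00000.


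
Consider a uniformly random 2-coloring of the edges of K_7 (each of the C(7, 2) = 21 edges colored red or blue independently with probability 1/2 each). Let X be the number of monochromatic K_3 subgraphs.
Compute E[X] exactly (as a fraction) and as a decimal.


Let X = Σ_S X_S over the C(7, 3) = 35 subsets S of size 3, where X_S = 1 if the K_3 on S is monochromatic.
For a fixed S, the K_3 on S has C(3, 2) = 3 edges. P[all 3 edges red] = (1/2)^3, and likewise for blue, so P[monochromatic] = 2·(1/2)^3 = 2^{1 − 3} = 1/4.
By linearity: E[X] = C(7, 3) · 2^{1 − 3} = 35 · 1/4 = 35/4.
Numerically: E[X] ≈ 8.750.

E[X] = C(7,3)·2^(1−C(3,2)) = 35/4 ≈ 8.750.


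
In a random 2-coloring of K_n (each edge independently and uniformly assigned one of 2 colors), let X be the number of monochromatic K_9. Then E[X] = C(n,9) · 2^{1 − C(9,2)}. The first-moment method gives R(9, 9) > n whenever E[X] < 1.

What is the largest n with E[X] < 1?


We need C(n, 9) · 2^{1 − 36} < 1, i.e. C(n, 9) < 2^{36 − 1} = 34359738368.
Check values of n near the boundary:
  n = 59: C(59, 9) = 12565671261; 12565671261 < 34359738368? YES
  n = 60: C(60, 9) = 14783142660; 14783142660 < 34359738368? YES
  n = 61: C(61, 9) = 17341763505; 17341763505 < 34359738368? YES
  n = 62: C(62, 9) = 20286591270; 20286591270 < 34359738368? YES
  n = 63: C(63, 9) = 23667689815; 23667689815 < 34359738368? YES
  n = 64: C(64, 9) = 27540584512; 27540584512 < 34359738368? YES
  n = 65: C(65, 9) = 31966749880; 31966749880 < 34359738368? YES
  n = 66: C(66, 9) = 37014131440; 37014131440 < 34359738368? NO
  n = 67: C(67, 9) = 42757703560; 42757703560 < 34359738368? NO
The largest n with C(n, 9) < 34359738368 is n = 65 (where E[X] = 3995843735/4294967296 ≈ 0.9304). Hence R(9, 9) > 65, i.e. R(9, 9) ≥ 66.

Largest n = 65; hence R(9, 9) > 65.


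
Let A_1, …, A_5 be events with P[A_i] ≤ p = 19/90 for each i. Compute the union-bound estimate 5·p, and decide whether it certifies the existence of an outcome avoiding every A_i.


Union bound: P[∪_{i=1}^{5} A_i] ≤ Σ_i P[A_i] ≤ 5·p = 5·(19/90) = 19/18.
Numerically: 19/18 ≈ 1.055556.
Is 19/18 < 1? NO.
Since the bound 19/18 is ≥ 1, the union bound is uninformative here; it does NOT by itself certify existence.

5·p = 19/18 ≈ 1.055556; existence NOT certified by the union bound.


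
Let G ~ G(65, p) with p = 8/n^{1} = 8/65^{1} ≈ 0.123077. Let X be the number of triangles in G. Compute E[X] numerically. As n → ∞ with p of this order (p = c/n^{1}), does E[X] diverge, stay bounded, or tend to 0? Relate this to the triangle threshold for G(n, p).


Number of potential triangles: C(65, 3) = 43680.
Each occurs with probability p³ ≈ (0.123077)³ ≈ 1.86436049e-03.
By linearity: E[X] = C(65, 3)·p³ ≈ 43680 · 1.86436049e-03 ≈ 81.435266.
Here α = 1, so p = 8/n is exactly at the triangle threshold p ~ 1/n. Asymptotically E[X] → c³/6 = 8³/6 = 256/3 ≈ 85.333333, a bounded constant. In this regime the triangle count is asymptotically Poisson(c³/6).

E[X] ≈ 81.435266; in regime p = Θ(1/n^{1}) E[X] stays bounded (at the triangle threshold p ~ 1/n).


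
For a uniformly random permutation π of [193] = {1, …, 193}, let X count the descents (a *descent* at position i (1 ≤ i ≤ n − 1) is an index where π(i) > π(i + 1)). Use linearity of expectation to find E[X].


Write X = Σ X_I over i = 1, …, 192, with X_I the indicator of one descent.
There are 192 indicators.
For each fixed i, the pair (π(i), π(i+1)) is a uniformly random ordered pair of distinct values from {1, …, 193}; by symmetry P[π(i) > π(i+1)] = 1/2.
By linearity: E[X] = 192 · (1/2) = (193 − 1) · (1/2) = 96 ≈ 96.00000.

E[X] = 96 = 96.00000.


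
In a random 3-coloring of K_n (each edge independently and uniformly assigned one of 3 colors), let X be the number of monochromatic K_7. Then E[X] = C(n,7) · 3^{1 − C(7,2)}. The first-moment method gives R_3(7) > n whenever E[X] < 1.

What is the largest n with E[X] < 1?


We need C(n, 7) · 3^{1 − 21} < 1, i.e. C(n, 7) < 3^{21 − 1} = 3486784401.
Check values of n near the boundary:
  n = 78: C(78, 7) = 2641902120; 2641902120 < 3486784401? YES
  n = 79: C(79, 7) = 2898753715; 2898753715 < 3486784401? YES
  n = 80: C(80, 7) = 3176716400; 3176716400 < 3486784401? YES
  n = 81: C(81, 7) = 3477216600; 3477216600 < 3486784401? YES
  n = 82: C(82, 7) = 3801756816; 3801756816 < 3486784401? NO
  n = 83: C(83, 7) = 4151918628; 4151918628 < 3486784401? NO
The largest n with C(n, 7) < 3486784401 is n = 81 (where E[X] = 42928600/43046721 ≈ 0.99726). Hence R_3(7) > 81, i.e. R_3(7) ≥ 82.

Largest n = 81; hence R_3(7) > 81.


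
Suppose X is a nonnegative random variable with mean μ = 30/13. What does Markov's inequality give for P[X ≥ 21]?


μ = E[X] = 30/13, a = 21.
Markov: P[X ≥ 21] ≤ μ/a = (30/13)/21 = 10/91.
Numerically: ≈ 0.10989.
(Since a = 21 > μ = 2.30769, the bound 10/91 is < 1 and informative.)

P[X ≥ 21] ≤ 10/91 ≈ 0.10989.


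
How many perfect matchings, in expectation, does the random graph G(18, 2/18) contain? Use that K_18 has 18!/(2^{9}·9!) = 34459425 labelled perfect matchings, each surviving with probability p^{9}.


K_18 has 18!/(2^{9}·9!) = 34459425 labelled perfect matchings.
For each such perfect matching H, let X_H = 1 if all 9 edges of H are present in G. Then P[X_H = 1] = p^{9} = (1/9)^{9} = 1/387420489.
Summing the indicators: E[X] = Σ_H E[X_H] = 34459425 · p^{9} = 34459425 · 1/387420489 = 425425/4782969.
Numerically: E[X] ≈ 0.088946.

E[X] = 34459425 · (1/9)^{9} = 425425/4782969 ≈ 0.088946.


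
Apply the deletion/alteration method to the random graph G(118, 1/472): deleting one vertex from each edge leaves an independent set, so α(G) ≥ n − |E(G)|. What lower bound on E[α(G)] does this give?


E[|E(G)|] = C(118, 2)·p = 6903 · (1/472) = 117/8.
E[α(G)] ≥ n − E[|E(G)|] = 118 − 117/8 = 827/8.
Numerically: ≈ 103.375000.
(This is only a lower bound; the true E[α(G)] may be larger.)

E[α(G)] ≥ 827/8 ≈ 103.375000.


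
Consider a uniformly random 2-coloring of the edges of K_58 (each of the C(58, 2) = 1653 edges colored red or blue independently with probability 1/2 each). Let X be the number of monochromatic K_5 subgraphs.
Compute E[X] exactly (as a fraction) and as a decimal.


Let X = Σ_S X_S over the C(58, 5) = 4582116 subsets S of size 5, where X_S = 1 if the K_5 on S is monochromatic.
For a fixed S, the K_5 on S has C(5, 2) = 10 edges. P[all 10 edges red] = (1/2)^10, and likewise for blue, so P[monochromatic] = 2·(1/2)^10 = 2^{1 − 10} = 1/512.
By linearity: E[X] = C(58, 5) · 2^{1 − 10} = 4582116 · 1/512 = 1145529/128.
Numerically: E[X] ≈ 8949.445312.

E[X] = C(58,5)·2^(1−C(5,2)) = 1145529/128 ≈ 8949.445312.


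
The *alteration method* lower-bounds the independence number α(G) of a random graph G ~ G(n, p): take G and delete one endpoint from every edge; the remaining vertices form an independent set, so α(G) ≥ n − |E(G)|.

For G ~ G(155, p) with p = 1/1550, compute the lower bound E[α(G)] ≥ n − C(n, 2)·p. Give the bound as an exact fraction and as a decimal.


E[|E(G)|] = C(155, 2)·p = 11935 · (1/1550) = 77/10.
E[α(G)] ≥ n − E[|E(G)|] = 155 − 77/10 = 1473/10.
Numerically: ≈ 147.300.
(This is only a lower bound; the true E[α(G)] may be larger.)

E[α(G)] ≥ 1473/10 ≈ 147.300.


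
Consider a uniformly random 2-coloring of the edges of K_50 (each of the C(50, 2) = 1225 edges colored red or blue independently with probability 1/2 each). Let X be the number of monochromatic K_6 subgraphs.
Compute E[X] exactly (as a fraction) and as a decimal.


Let X = Σ_S X_S over the C(50, 6) = 15890700 subsets S of size 6, where X_S = 1 if the K_6 on S is monochromatic.
For a fixed S, the K_6 on S has C(6, 2) = 15 edges. P[all 15 edges red] = (1/2)^15, and likewise for blue, so P[monochromatic] = 2·(1/2)^15 = 2^{1 − 15} = 1/16384.
By linearity of expectation: E[X] = C(50, 6) · 2^{1 − 15} = 15890700 · 1/16384 = 3972675/4096.
Numerically: E[X] ≈ 969.89136.

E[X] = C(50,6)·2^(1−C(6,2)) = 3972675/4096 ≈ 969.89136.


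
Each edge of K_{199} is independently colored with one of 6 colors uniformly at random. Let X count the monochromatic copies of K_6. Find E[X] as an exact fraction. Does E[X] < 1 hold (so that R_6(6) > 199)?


E[X] = C(199, 6) · 6^{1 − 15} = 79936367511 · 6^{−14} = 79936367511/78364164096.
As a reduced fraction: E[X] = 26645455837/26121388032 ≈ 1.02006.
Is E[X] < 1? NO.
Since E[X] ≥ 1, the first-moment bound is inconclusive at n = 199; it does NOT by itself certify R_6(6) > 199.

E[X] = 26645455837/26121388032 ≈ 1.02006; E[X] ≥ 1; first-moment method inconclusive here.


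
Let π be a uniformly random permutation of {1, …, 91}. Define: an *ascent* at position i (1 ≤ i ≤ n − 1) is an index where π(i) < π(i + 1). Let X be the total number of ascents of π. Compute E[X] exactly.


Write X = Σ X_I over i = 1, …, 90, with X_I the indicator of one ascent.
There are 90 indicators.
For each fixed i, the pair (π(i), π(i+1)) is a uniformly random ordered pair of distinct values from {1, …, 91}; by symmetry P[π(i) < π(i+1)] = 1/2.
By linearity: E[X] = 90 · (1/2) = (91 − 1) · (1/2) = 45 ≈ 45.00000.

E[X] = 45 = 45.00000.


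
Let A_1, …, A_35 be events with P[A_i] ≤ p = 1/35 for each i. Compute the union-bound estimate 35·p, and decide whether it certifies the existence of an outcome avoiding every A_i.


Union bound: P[∪_{i=1}^{35} A_i] ≤ Σ_i P[A_i] ≤ 35·p = 35·(1/35) = 1.
Numerically: 1 ≈ 1.000.
Is 1 < 1? NO.
Since the bound 1 is ≥ 1, the union bound is uninformative here; it does NOT by itself certify existence.

35·p = 1 ≈ 1.000; existence NOT certified by the union bound.


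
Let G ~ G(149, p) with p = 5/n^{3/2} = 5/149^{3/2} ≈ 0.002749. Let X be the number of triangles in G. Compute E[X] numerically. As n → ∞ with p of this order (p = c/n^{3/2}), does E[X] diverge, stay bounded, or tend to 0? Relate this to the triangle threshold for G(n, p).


Number of potential triangles: C(149, 3) = 540274.
Each occurs with probability p³ ≈ (0.002749)³ ≈ 2.077647e-08.
By linearity: E[X] = C(149, 3)·p³ ≈ 540274 · 2.077647e-08 ≈ 0.0112.
Since α = 3/2 > 1, p = c/n^{3/2} = o(1/n) is below the triangle threshold p ~ 1/n. Asymptotically E[X] ~ (c³/6)·n^{3(1−α)} = (5³/6)·n^{-1.5} → 0, so by Markov's inequality G has no triangles w.h.p.

E[X] ≈ 0.0112; in regime p = Θ(1/n^{3/2}) E[X] tends to 0 (below the triangle threshold p ~ 1/n).


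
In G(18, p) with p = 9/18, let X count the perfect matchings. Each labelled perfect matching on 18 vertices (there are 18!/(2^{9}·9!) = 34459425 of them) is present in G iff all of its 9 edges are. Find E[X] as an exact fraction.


K_18 has 18!/(2^{9}·9!) = 34459425 labelled perfect matchings.
For each such perfect matching H, let X_H = 1 if all 9 edges of H are present in G. Then P[X_H = 1] = p^{9} = (1/2)^{9} = 1/512.
Summing the indicators: E[X] = Σ_H E[X_H] = 34459425 · p^{9} = 34459425 · 1/512 = 34459425/512.
Numerically: E[X] ≈ 6.73e+04.

E[X] = 34459425 · (1/2)^{9} = 34459425/512 ≈ 6.73e+04.


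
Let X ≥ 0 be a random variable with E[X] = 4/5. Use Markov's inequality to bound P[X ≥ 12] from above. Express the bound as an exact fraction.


μ = E[X] = 4/5, a = 12.
Markov: P[X ≥ 12] ≤ μ/a = (4/5)/12 = 1/15.
Numerically: ≈ 0.06667.
(Since a = 12 > μ = 0.80000, the bound 1/15 is < 1 and informative.)

P[X ≥ 12] ≤ 1/15 ≈ 0.06667.


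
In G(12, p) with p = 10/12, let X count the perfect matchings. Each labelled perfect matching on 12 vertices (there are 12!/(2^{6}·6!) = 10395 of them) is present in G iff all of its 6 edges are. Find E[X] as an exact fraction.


K_12 has 12!/(2^{6}·6!) = 10395 labelled perfect matchings.
For each such perfect matching H, let X_H = 1 if all 6 edges of H are present in G. Then P[X_H = 1] = p^{6} = (5/6)^{6} = 15625/46656.
Summing the indicators: E[X] = Σ_H E[X_H] = 10395 · p^{6} = 10395 · 15625/46656 = 6015625/1728.
Numerically: E[X] ≈ 3481.

E[X] = 10395 · (5/6)^{6} = 6015625/1728 ≈ 3481.


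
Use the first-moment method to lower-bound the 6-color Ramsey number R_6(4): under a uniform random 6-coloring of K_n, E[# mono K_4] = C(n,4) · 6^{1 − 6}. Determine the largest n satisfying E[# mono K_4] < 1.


We need C(n, 4) · 6^{1 − 6} < 1, i.e. C(n, 4) < 6^{6 − 1} = 7776.
Check values of n near the boundary:
  n = 16: C(16, 4) = 1820; 1820 < 7776? YES
  n = 17: C(17, 4) = 2380; 2380 < 7776? YES
  n = 18: C(18, 4) = 3060; 3060 < 7776? YES
  n = 19: C(19, 4) = 3876; 3876 < 7776? YES
  n = 20: C(20, 4) = 4845; 4845 < 7776? YES
  n = 21: C(21, 4) = 5985; 5985 < 7776? YES
  n = 22: C(22, 4) = 7315; 7315 < 7776? YES
  n = 23: C(23, 4) = 8855; 8855 < 7776? NO
  n = 24: C(24, 4) = 10626; 10626 < 7776? NO
The largest n with C(n, 4) < 7776 is n = 22 (where E[X] = 7315/7776 ≈ 0.940715). Hence R_6(4) > 22, i.e. R_6(4) ≥ 23.

Largest n = 22; hence R_6(4) > 22.


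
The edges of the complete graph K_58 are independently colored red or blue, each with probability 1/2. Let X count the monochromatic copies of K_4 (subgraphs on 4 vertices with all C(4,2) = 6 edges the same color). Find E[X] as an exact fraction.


Let X = Σ_S X_S over the C(58, 4) = 424270 subsets S of size 4, where X_S = 1 if the K_4 on S is monochromatic.
For a fixed S, the K_4 on S has C(4, 2) = 6 edges. P[all 6 edges red] = (1/2)^6, and likewise for blue, so P[monochromatic] = 2·(1/2)^6 = 2^{1 − 6} = 1/32.
Summing: E[X] = C(58, 4) · 2^{1 − 6} = 424270 · 1/32 = 212135/16.
Numerically: E[X] ≈ 13258.43750.

E[X] = C(58,4)·2^(1−C(4,2)) = 212135/16 ≈ 13258.43750.


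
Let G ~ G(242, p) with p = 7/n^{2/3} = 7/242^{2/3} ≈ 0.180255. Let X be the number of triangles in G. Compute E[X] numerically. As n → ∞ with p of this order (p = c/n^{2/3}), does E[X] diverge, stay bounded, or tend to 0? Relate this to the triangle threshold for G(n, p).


Number of potential triangles: C(242, 3) = 2332880.
Each occurs with probability p³ ≈ (0.180255)³ ≈ 5.85684038e-03.
By linearity: E[X] = C(242, 3)·p³ ≈ 2332880 · 5.85684038e-03 ≈ 13663.305785.
Since α = 2/3 < 1, p = c/n^{2/3} ≫ 1/n is above the triangle threshold p ~ 1/n. Asymptotically E[X] ~ (c³/6)·n^{3(1−α)} = (7³/6)·n^{1} → ∞; triangles are abundant w.h.p.

E[X] ≈ 13663.305785; in regime p = Θ(1/n^{2/3}) E[X] diverges (above the triangle threshold p ~ 1/n).


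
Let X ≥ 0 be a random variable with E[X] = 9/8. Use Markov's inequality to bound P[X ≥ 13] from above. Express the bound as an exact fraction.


μ = E[X] = 9/8, a = 13.
Markov: P[X ≥ 13] ≤ μ/a = (9/8)/13 = 9/104.
Numerically: ≈ 0.086538.
(Since a = 13 > μ = 1.125000, the bound 9/104 is < 1 and informative.)

P[X ≥ 13] ≤ 9/104 ≈ 0.086538.


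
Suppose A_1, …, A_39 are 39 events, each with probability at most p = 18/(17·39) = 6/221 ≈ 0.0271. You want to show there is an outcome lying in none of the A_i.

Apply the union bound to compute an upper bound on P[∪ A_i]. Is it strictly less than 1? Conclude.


Union bound: P[∪_{i=1}^{39} A_i] ≤ Σ_i P[A_i] ≤ 39·p = 39·(6/221) = 18/17.
Numerically: 18/17 ≈ 1.0588.
Is 18/17 < 1? NO.
Since the bound 18/17 is ≥ 1, the union bound is uninformative here; it does NOT by itself certify existence.

39·p = 18/17 ≈ 1.0588; existence NOT certified by the union bound.


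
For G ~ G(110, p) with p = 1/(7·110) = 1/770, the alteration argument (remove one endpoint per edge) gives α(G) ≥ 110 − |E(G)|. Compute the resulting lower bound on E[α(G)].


E[|E(G)|] = C(110, 2)·p = 5995 · (1/770) = 109/14.
E[α(G)] ≥ n − E[|E(G)|] = 110 − 109/14 = 1431/14.
Numerically: ≈ 102.214.
(This is only a lower bound; the true E[α(G)] may be larger.)

E[α(G)] ≥ 1431/14 ≈ 102.214.


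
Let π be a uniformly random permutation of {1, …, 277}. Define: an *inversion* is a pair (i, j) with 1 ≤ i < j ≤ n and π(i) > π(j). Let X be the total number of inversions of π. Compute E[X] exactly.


Write X = Σ X_I over the C(277, 2) = 38226 pairs i < j, with X_I the indicator of one inversion.
There are 38226 indicators.
For each fixed pair i < j, the values π(i) and π(j) are two distinct elements of {1, …, 277} in uniformly random order; by symmetry P[π(i) > π(j)] = 1/2.
By linearity: E[X] = 38226 · (1/2) = C(277, 2) · (1/2) = 38226/2 = 19113 ≈ 19113.0000.

E[X] = 19113 = 19113.0000.


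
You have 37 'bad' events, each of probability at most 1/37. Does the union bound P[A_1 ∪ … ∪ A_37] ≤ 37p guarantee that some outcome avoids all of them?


Union bound: P[∪_{i=1}^{37} A_i] ≤ Σ_i P[A_i] ≤ 37·p = 37·(1/37) = 1.
Numerically: 1 ≈ 1.0000000.
Is 1 < 1? NO.
Since the bound 1 is ≥ 1, the union bound is uninformative here; it does NOT by itself certify existence.

37·p = 1 ≈ 1.0000000; existence NOT certified by the union bound.


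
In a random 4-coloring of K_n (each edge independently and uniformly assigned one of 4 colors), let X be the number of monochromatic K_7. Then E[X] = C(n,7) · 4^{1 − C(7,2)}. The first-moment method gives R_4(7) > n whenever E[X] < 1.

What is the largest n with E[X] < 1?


We need C(n, 7) · 4^{1 − 21} < 1, i.e. C(n, 7) < 4^{21 − 1} = 1099511627776.
Check values of n near the boundary:
  n = 178: C(178, 7) = 996867063280; 996867063280 < 1099511627776? YES
  n = 179: C(179, 7) = 1037437234460; 1037437234460 < 1099511627776? YES
  n = 180: C(180, 7) = 1079414463600; 1079414463600 < 1099511627776? YES
  n = 181: C(181, 7) = 1122839183400; 1122839183400 < 1099511627776? NO
  n = 182: C(182, 7) = 1167752750736; 1167752750736 < 1099511627776? NO
The largest n with C(n, 7) < 1099511627776 is n = 180 (where E[X] = 67463403975/68719476736 ≈ 0.98172). Hence R_4(7) > 180, i.e. R_4(7) ≥ 181.

Largest n = 180; hence R_4(7) > 180.


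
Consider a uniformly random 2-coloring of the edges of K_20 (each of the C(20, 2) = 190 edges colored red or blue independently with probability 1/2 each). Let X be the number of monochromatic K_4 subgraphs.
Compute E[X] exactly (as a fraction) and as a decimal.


Let X = Σ_S X_S over the C(20, 4) = 4845 subsets S of size 4, where X_S = 1 if the K_4 on S is monochromatic.
For a fixed S, the K_4 on S has C(4, 2) = 6 edges. P[all 6 edges red] = (1/2)^6, and likewise for blue, so P[monochromatic] = 2·(1/2)^6 = 2^{1 − 6} = 1/32.
Summing: E[X] = C(20, 4) · 2^{1 − 6} = 4845 · 1/32 = 4845/32.
Numerically: E[X] ≈ 151.40625.

E[X] = C(20,4)·2^(1−C(4,2)) = 4845/32 ≈ 151.40625.


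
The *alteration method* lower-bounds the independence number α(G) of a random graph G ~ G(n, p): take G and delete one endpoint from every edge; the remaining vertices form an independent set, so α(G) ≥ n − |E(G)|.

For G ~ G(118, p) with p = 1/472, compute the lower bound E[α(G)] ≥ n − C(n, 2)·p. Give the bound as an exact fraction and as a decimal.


E[|E(G)|] = C(118, 2)·p = 6903 · (1/472) = 117/8.
E[α(G)] ≥ n − E[|E(G)|] = 118 − 117/8 = 827/8.
Numerically: ≈ 103.3750.
(This is only a lower bound; the true E[α(G)] may be larger.)

E[α(G)] ≥ 827/8 ≈ 103.3750.


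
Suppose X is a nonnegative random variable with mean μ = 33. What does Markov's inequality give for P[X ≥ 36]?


μ = E[X] = 33, a = 36.
Markov: P[X ≥ 36] ≤ μ/a = (33)/36 = 11/12.
Numerically: ≈ 0.916667.
(Since a = 36 > μ = 33.000000, the bound 11/12 is < 1 and informative.)

P[X ≥ 36] ≤ 11/12 ≈ 0.916667.


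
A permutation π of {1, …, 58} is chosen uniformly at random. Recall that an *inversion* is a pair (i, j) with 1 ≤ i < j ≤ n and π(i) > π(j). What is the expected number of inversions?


Write X = Σ X_I over the C(58, 2) = 1653 pairs i < j, with X_I the indicator of one inversion.
There are 1653 indicators.
For each fixed pair i < j, the values π(i) and π(j) are two distinct elements of {1, …, 58} in uniformly random order; by symmetry P[π(i) > π(j)] = 1/2.
By linearity: E[X] = 1653 · (1/2) = C(58, 2) · (1/2) = 1653/2 = 1653/2 ≈ 826.500.

E[X] = 1653/2 = 826.500.


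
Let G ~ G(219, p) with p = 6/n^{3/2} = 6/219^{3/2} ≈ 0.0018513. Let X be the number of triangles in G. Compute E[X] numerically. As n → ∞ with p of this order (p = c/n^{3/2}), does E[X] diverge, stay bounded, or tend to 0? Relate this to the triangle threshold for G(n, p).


Number of potential triangles: C(219, 3) = 1726669.
Each occurs with probability p³ ≈ (0.0018513)³ ≈ 6.3453449e-09.
By linearity: E[X] = C(219, 3)·p³ ≈ 1726669 · 6.3453449e-09 ≈ 0.01096.
Since α = 3/2 > 1, p = c/n^{3/2} = o(1/n) is below the triangle threshold p ~ 1/n. Asymptotically E[X] ~ (c³/6)·n^{3(1−α)} = (6³/6)·n^{-1.5} → 0, so by Markov's inequality G has no triangles w.h.p.

E[X] ≈ 0.01096; in regime p = Θ(1/n^{3/2}) E[X] tends to 0 (below the triangle threshold p ~ 1/n).


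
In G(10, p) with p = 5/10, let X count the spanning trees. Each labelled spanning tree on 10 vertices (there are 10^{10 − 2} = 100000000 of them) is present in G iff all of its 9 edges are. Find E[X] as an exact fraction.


K_10 has 10^{10 − 2} = 100000000 labelled spanning trees.
For each such spanning tree H, let X_H = 1 if all 9 edges of H are present in G. Then P[X_H = 1] = p^{9} = (1/2)^{9} = 1/512.
Summing the indicators: E[X] = Σ_H E[X_H] = 100000000 · p^{9} = 100000000 · 1/512 = 390625/2.
Numerically: E[X] ≈ 1.953e+05.

E[X] = 100000000 · (1/2)^{9} = 390625/2 ≈ 1.953e+05.


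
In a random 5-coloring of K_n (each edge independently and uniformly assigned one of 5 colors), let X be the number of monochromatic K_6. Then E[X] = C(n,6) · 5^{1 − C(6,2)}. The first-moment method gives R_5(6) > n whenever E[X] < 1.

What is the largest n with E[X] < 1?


We need C(n, 6) · 5^{1 − 15} < 1, i.e. C(n, 6) < 5^{15 − 1} = 6103515625.
Check values of n near the boundary:
  n = 126: C(126, 6) = 4925156775; 4925156775 < 6103515625? YES
  n = 127: C(127, 6) = 5169379425; 5169379425 < 6103515625? YES
  n = 128: C(128, 6) = 5423611200; 5423611200 < 6103515625? YES
  n = 129: C(129, 6) = 5688177600; 5688177600 < 6103515625? YES
  n = 130: C(130, 6) = 5963412000; 5963412000 < 6103515625? YES
  n = 131: C(131, 6) = 6249655776; 6249655776 < 6103515625? NO
  n = 132: C(132, 6) = 6547258432; 6547258432 < 6103515625? NO
The largest n with C(n, 6) < 6103515625 is n = 130 (where E[X] = 47707296/48828125 ≈ 0.97705). Hence R_5(6) > 130, i.e. R_5(6) ≥ 131.

Largest n = 130; hence R_5(6) > 130.


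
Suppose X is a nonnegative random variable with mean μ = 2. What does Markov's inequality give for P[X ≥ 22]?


μ = E[X] = 2, a = 22.
Markov: P[X ≥ 22] ≤ μ/a = (2)/22 = 1/11.
Numerically: ≈ 0.091.
(Since a = 22 > μ = 2.000, the bound 1/11 is < 1 and informative.)

P[X ≥ 22] ≤ 1/11 ≈ 0.091.


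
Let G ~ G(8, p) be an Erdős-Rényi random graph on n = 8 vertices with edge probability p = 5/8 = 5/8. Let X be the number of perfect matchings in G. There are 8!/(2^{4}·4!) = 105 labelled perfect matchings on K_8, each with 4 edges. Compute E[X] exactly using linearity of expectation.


K_8 has 8!/(2^{4}·4!) = 105 labelled perfect matchings.
For each such perfect matching H, let X_H = 1 if all 4 edges of H are present in G. Then P[X_H = 1] = p^{4} = (5/8)^{4} = 625/4096.
Summing the indicators: E[X] = Σ_H E[X_H] = 105 · p^{4} = 105 · 625/4096 = 65625/4096.
Numerically: E[X] ≈ 16.022.

E[X] = 105 · (5/8)^{4} = 65625/4096 ≈ 16.022.
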